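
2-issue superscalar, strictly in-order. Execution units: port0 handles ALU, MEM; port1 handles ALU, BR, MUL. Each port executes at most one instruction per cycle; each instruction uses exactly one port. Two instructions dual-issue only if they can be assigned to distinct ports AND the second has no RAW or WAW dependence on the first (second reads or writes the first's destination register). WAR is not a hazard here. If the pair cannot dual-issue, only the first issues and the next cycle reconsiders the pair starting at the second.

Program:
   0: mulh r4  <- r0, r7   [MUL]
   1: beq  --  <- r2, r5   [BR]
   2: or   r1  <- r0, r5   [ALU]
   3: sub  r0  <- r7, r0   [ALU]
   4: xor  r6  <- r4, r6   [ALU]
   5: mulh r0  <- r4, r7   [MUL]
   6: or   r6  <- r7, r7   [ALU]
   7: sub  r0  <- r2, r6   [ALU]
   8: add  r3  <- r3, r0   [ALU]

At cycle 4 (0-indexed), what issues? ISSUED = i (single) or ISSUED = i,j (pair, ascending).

ISSUED = 7

t=0 i0:mulh.MUL ; no-port MUL/BR
t=1 i1+i2:beq.BR/or.ALU ; 2-wide
t=2 i3+i4:sub.ALU/xor.ALU ; 2-wide
t=3 i5+i6:mulh.MUL/or.ALU ; 2-wide
t=4 i7:sub.ALU ; RAW r0
t=5 i8:add.ALU ; tail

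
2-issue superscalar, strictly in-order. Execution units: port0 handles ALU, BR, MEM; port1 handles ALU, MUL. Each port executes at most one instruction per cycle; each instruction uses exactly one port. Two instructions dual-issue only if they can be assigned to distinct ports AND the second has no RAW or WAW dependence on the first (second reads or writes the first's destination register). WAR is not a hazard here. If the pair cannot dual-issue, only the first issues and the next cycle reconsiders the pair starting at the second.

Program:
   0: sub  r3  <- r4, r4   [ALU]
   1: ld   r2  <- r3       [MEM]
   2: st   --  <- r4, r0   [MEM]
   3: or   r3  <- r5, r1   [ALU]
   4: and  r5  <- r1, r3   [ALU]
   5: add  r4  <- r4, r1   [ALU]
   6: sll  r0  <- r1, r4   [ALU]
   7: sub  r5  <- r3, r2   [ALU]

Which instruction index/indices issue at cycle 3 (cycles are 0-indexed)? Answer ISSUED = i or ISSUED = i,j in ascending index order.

t=0 i0:sub ; RAW r3
t=1 i1:ld ; no-port MEM/MEM
t=2 i2,i3:st or ; pair
t=3 i4,i5:and add ; pair
t=4 i6,i7:sll sub ; pair

ISSUED = 4,5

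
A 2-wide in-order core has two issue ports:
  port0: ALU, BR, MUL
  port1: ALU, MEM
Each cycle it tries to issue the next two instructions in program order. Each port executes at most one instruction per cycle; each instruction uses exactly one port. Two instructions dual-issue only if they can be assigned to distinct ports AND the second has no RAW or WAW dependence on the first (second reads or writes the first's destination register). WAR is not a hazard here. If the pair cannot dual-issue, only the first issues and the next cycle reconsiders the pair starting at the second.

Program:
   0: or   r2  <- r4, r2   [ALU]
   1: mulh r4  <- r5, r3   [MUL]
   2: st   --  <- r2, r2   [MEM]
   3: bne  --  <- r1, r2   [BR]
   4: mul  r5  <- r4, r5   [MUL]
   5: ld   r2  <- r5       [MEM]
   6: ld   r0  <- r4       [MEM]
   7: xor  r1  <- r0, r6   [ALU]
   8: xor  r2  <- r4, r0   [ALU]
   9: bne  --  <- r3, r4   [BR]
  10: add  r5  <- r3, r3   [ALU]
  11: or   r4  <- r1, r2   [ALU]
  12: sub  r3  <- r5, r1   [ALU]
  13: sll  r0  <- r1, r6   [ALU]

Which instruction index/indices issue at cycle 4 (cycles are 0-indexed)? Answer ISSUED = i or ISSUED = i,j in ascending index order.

#0 head=0: or.ALU+mulh.MUL i0+i1 dual
#1 head=2: st.MEM+bne.BR i2+i3 dual
#2 head=4: mul.MUL i4 RAW r5
#3 head=5: ld.MEM i5 no-port MEM/MEM
#4 head=6: ld.MEM i6 RAW r0
#5 head=7: xor.ALU+xor.ALU i7+i8 dual
#6 head=9: bne.BR+add.ALU i9+i10 dual
#7 head=11: or.ALU+sub.ALU i11+i12 dual
#8 head=13: sll.ALU i13 tail

ISSUED = 6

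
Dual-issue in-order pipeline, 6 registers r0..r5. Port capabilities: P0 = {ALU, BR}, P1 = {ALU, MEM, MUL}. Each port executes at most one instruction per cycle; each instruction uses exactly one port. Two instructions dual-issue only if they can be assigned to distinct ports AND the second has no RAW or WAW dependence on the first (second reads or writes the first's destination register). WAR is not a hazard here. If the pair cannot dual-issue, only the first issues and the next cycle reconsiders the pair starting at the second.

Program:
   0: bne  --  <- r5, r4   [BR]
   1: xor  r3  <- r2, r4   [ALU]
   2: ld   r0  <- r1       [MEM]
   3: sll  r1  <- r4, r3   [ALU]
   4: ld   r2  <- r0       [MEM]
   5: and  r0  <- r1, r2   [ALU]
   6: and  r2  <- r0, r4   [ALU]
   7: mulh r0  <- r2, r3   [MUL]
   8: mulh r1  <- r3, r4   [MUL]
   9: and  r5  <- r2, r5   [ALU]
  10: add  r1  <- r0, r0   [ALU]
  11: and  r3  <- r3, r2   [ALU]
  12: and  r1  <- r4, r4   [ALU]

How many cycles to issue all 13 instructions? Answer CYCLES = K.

CYCLES = 9

  cy0 -> i0&i1 (bne.BR xor.ALU) dual
  cy1 -> i2&i3 (ld.MEM sll.ALU) dual
  cy2 -> i4 (ld.MEM) RAW r2
  cy3 -> i5 (and.ALU) RAW r0
  cy4 -> i6 (and.ALU) RAW r2
  cy5 -> i7 (mulh.MUL) no-port MUL/MUL
  cy6 -> i8&i9 (mulh.MUL and.ALU) dual
  cy7 -> i10&i11 (add.ALU and.ALU) dual
  cy8 -> i12 (and.ALU) tail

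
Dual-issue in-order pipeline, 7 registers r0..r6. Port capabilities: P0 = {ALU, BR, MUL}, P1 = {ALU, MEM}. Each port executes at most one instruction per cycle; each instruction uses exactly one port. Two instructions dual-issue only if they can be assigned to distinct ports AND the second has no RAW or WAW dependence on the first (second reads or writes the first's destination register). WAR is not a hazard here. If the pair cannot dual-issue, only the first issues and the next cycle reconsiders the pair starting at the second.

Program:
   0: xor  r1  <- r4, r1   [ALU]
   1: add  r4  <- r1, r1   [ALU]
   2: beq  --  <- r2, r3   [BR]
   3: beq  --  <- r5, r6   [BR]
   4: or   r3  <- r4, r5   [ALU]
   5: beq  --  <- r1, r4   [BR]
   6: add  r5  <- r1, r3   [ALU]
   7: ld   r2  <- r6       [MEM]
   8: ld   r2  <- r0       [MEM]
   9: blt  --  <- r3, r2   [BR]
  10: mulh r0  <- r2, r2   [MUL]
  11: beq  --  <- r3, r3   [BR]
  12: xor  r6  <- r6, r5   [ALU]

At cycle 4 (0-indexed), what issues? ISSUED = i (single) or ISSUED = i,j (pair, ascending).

[0] i0  xor.ALU  -- RAW r1
[1] i1&i2  add.ALU;beq.BR  -- dual
[2] i3&i4  beq.BR;or.ALU  -- dual
[3] i5&i6  beq.BR;add.ALU  -- dual
[4] i7  ld.MEM  -- no-port MEM/MEM
[5] i8  ld.MEM  -- RAW r2
[6] i9  blt.BR  -- no-port BR/MUL
[7] i10  mulh.MUL  -- no-port MUL/BR
[8] i11&i12  beq.BR;xor.ALU  -- dual

ISSUED = 7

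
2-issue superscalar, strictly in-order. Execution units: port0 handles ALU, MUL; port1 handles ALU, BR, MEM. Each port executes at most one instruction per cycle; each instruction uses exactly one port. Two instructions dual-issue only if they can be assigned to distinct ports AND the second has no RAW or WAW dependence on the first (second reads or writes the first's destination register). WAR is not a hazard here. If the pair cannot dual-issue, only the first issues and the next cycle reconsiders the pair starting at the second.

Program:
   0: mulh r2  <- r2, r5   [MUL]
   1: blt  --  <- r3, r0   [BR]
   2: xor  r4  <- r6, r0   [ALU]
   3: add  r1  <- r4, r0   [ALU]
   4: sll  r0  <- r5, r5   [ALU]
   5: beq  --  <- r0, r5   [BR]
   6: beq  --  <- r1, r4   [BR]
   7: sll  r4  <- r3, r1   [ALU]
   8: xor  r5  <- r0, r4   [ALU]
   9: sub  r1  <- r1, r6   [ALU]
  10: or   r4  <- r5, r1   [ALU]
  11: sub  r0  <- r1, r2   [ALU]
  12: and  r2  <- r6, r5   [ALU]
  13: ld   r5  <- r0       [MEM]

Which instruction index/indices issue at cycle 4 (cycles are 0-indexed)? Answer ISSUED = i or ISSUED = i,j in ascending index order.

ISSUED = 6,7

c0: i0,i1 mulh.MUL/blt.BR  pair
c1: i2 xor.ALU  RAW r4
c2: i3,i4 add.ALU/sll.ALU  pair
c3: i5 beq.BR  no-port BR/BR
c4: i6,i7 beq.BR/sll.ALU  pair
c5: i8,i9 xor.ALU/sub.ALU  pair
c6: i10,i11 or.ALU/sub.ALU  pair
c7: i12,i13 and.ALU/ld.MEM  pair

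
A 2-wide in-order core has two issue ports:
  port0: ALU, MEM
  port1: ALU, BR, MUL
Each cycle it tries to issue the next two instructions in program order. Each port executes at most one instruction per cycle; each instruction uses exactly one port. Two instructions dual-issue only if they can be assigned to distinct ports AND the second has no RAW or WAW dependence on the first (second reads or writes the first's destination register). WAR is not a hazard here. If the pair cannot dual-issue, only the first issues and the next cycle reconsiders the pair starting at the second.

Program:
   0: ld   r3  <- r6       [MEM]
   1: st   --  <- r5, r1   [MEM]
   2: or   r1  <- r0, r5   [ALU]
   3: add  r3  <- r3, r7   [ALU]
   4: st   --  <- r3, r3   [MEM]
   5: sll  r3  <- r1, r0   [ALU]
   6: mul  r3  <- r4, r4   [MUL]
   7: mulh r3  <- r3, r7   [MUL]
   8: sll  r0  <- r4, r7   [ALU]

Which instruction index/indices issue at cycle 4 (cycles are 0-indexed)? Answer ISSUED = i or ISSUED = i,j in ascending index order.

ISSUED = 6

c0: i0 ld  no-port MEM/MEM
c1: i1/i2 st+or  dual
c2: i3 add  RAW r3
c3: i4/i5 st+sll  dual
c4: i6 mul  no-port MUL/MUL
c5: i7/i8 mulh+sll  dual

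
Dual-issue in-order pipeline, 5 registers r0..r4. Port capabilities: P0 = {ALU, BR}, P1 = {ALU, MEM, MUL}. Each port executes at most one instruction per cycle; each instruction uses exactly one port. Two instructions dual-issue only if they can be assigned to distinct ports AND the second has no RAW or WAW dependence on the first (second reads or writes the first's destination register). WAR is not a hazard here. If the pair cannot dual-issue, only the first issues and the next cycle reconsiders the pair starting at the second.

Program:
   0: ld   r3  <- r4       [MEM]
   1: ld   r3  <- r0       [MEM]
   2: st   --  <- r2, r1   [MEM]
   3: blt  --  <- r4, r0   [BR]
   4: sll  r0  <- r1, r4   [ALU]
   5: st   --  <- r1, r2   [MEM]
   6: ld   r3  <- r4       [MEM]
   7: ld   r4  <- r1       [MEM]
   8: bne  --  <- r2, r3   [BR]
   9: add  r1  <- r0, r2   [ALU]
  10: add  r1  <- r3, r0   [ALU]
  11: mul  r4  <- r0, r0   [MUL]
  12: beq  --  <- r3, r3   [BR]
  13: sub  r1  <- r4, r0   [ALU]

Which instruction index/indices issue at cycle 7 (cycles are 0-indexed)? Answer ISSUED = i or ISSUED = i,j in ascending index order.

0. ld.MEM @i0  | no-port MEM/MEM
1. ld.MEM @i1  | no-port MEM/MEM
2. st.MEM blt.BR @i2/i3  | pair
3. sll.ALU st.MEM @i4/i5  | pair
4. ld.MEM @i6  | no-port MEM/MEM
5. ld.MEM bne.BR @i7/i8  | pair
6. add.ALU @i9  | WAW r1
7. add.ALU mul.MUL @i10/i11  | pair
8. beq.BR sub.ALU @i12/i13  | pair

ISSUED = 10,11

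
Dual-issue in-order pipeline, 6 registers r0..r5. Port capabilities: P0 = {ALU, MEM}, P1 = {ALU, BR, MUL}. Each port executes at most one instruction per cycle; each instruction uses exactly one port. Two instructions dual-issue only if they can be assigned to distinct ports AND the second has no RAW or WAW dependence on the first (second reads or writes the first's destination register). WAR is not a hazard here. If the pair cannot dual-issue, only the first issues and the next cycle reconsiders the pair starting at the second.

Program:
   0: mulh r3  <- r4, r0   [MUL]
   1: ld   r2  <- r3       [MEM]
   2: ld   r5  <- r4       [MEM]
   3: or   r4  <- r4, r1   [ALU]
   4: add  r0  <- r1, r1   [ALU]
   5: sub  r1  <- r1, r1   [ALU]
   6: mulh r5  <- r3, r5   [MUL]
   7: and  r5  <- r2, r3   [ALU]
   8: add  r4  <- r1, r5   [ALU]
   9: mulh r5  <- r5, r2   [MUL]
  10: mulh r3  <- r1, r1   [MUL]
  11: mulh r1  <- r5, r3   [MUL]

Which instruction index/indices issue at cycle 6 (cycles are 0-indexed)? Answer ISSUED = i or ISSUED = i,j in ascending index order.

#0 head=0: mulh.MUL i0 RAW r3
#1 head=1: ld.MEM i1 no-port MEM/MEM
#2 head=2: ld.MEM;or.ALU i2&i3 dual
#3 head=4: add.ALU;sub.ALU i4&i5 dual
#4 head=6: mulh.MUL i6 WAW r5
#5 head=7: and.ALU i7 RAW r5
#6 head=8: add.ALU;mulh.MUL i8&i9 dual
#7 head=10: mulh.MUL i10 no-port MUL/MUL
#8 head=11: mulh.MUL i11 tail

ISSUED = 8,9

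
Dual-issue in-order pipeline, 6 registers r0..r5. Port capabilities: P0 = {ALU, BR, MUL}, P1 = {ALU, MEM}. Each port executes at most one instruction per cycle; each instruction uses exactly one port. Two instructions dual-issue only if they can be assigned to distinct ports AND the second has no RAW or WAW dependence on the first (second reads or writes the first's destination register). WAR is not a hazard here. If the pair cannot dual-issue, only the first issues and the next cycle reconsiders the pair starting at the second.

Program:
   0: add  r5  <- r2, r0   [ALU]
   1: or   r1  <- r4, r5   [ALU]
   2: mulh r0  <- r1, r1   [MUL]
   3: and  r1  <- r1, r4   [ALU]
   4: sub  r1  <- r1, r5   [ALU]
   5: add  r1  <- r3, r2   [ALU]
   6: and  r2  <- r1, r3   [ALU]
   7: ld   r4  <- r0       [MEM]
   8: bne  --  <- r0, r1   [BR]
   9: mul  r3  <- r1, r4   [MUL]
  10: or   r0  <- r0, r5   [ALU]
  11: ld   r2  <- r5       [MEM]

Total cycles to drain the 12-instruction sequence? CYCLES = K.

CYCLES = 9

[0] i0  add.ALU  -- RAW r5
[1] i1  or.ALU  -- RAW r1
[2] i2,i3  mulh.MUL+and.ALU  -- dual
[3] i4  sub.ALU  -- WAW r1
[4] i5  add.ALU  -- RAW r1
[5] i6,i7  and.ALU+ld.MEM  -- dual
[6] i8  bne.BR  -- no-port BR/MUL
[7] i9,i10  mul.MUL+or.ALU  -- dual
[8] i11  ld.MEM  -- tail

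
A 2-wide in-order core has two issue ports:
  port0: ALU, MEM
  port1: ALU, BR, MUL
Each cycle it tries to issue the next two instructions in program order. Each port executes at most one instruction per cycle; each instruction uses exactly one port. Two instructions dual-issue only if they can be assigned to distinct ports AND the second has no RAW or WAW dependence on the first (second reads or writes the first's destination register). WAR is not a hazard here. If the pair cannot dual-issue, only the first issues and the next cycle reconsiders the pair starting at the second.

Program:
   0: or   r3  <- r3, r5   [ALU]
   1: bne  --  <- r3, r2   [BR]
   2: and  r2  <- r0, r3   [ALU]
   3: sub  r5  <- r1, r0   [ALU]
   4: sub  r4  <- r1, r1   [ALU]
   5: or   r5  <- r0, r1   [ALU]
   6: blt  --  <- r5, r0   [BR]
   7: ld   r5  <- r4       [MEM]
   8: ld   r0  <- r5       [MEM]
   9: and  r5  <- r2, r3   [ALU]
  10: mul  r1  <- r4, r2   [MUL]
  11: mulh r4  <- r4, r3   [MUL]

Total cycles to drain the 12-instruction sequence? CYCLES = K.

c0: i0 or  RAW r3
c1: i1&i2 bne+and  pair
c2: i3&i4 sub+sub  pair
c3: i5 or  RAW r5
c4: i6&i7 blt+ld  pair
c5: i8&i9 ld+and  pair
c6: i10 mul  no-port MUL/MUL
c7: i11 mulh  tail

CYCLES = 8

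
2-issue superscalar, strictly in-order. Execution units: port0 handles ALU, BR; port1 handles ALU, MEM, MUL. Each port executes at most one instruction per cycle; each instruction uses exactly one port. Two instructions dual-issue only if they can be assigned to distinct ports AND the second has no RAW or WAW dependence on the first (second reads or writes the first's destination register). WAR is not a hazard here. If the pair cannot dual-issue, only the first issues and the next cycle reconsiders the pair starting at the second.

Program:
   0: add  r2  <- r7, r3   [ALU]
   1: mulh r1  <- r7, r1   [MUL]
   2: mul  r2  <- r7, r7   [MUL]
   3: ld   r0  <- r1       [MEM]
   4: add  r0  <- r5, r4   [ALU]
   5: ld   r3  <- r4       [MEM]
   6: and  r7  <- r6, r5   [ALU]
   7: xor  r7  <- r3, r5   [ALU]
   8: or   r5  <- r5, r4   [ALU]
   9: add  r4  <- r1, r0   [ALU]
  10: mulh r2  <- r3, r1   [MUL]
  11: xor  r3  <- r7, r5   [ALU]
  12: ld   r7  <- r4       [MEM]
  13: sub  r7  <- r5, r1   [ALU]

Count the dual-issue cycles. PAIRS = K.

[0] i0&i1  add.ALU;mulh.MUL  -- pair
[1] i2  mul.MUL  -- no-port MUL/MEM
[2] i3  ld.MEM  -- WAW r0
[3] i4&i5  add.ALU;ld.MEM  -- pair
[4] i6  and.ALU  -- WAW r7
[5] i7&i8  xor.ALU;or.ALU  -- pair
[6] i9&i10  add.ALU;mulh.MUL  -- pair
[7] i11&i12  xor.ALU;ld.MEM  -- pair
[8] i13  sub.ALU  -- tail

PAIRS = 5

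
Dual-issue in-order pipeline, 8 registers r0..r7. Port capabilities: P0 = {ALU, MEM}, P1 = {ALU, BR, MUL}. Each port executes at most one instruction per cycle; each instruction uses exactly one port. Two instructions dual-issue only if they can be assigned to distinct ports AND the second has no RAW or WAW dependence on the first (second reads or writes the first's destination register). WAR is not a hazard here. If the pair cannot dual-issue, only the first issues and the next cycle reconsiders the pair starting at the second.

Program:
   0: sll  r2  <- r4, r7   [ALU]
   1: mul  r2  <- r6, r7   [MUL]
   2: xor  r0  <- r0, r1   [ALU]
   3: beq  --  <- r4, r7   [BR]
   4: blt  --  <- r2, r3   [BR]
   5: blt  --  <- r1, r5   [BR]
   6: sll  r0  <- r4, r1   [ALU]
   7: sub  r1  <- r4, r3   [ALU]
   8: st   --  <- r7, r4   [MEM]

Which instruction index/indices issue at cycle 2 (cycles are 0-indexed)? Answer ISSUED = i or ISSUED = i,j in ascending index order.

ISSUED = 3

0. sll @i0  | WAW r2
1. mul+xor @i1,i2  | dual
2. beq @i3  | no-port BR/BR
3. blt @i4  | no-port BR/BR
4. blt+sll @i5,i6  | dual
5. sub+st @i7,i8  | dual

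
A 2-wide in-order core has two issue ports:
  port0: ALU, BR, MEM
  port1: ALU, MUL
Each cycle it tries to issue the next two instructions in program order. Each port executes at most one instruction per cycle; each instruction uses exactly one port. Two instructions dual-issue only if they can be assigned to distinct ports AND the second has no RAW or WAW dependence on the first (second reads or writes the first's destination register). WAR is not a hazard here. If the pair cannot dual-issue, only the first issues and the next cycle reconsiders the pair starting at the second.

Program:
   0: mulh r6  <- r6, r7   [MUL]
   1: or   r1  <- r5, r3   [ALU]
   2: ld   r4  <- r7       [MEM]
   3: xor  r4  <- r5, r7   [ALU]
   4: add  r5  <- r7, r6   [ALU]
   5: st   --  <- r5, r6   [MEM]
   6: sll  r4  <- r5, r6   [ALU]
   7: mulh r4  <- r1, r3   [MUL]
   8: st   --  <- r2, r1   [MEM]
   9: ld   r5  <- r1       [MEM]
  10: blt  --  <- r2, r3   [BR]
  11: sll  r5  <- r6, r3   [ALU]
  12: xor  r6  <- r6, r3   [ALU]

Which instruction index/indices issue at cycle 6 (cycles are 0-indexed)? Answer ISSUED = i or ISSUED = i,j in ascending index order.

ISSUED = 10,11

0. mulh/or @i0,i1  | pair
1. ld @i2  | WAW r4
2. xor/add @i3,i4  | pair
3. st/sll @i5,i6  | pair
4. mulh/st @i7,i8  | pair
5. ld @i9  | no-port MEM/BR
6. blt/sll @i10,i11  | pair
7. xor @i12  | tail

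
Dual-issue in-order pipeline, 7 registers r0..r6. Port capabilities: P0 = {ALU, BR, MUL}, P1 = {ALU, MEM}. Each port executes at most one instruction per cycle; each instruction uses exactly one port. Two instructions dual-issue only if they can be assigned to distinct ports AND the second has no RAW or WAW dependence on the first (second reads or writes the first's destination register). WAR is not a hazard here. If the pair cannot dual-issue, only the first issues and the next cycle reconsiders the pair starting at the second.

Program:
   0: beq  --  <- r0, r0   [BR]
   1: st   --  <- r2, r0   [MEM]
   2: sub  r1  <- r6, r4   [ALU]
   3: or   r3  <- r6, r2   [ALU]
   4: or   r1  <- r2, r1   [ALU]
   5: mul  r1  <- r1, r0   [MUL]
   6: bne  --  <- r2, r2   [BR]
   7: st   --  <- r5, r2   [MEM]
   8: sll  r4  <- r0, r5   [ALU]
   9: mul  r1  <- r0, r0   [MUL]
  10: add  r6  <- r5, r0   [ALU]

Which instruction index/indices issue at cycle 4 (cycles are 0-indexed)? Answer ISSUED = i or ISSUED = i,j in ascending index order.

#0 head=0: beq+st i0,i1 2-wide
#1 head=2: sub+or i2,i3 2-wide
#2 head=4: or i4 RAW+WAW r1
#3 head=5: mul i5 no-port MUL/BR
#4 head=6: bne+st i6,i7 2-wide
#5 head=8: sll+mul i8,i9 2-wide
#6 head=10: add i10 tail

ISSUED = 6,7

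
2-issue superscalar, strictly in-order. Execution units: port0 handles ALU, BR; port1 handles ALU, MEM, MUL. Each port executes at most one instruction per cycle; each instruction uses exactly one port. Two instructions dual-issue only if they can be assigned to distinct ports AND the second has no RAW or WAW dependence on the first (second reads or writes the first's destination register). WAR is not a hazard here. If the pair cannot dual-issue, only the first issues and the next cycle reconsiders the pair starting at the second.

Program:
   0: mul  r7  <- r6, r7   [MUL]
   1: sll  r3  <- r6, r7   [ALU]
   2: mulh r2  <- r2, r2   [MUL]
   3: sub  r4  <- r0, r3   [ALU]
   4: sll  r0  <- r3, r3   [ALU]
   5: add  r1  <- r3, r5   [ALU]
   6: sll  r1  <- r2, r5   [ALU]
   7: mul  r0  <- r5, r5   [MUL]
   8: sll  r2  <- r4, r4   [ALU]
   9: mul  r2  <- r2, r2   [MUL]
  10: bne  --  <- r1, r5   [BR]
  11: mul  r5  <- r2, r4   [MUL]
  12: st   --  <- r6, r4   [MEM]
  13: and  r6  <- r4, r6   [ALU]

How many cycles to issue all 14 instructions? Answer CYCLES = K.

  cy0 -> i0 (mul.MUL) RAW r7
  cy1 -> i1,i2 (sll.ALU+mulh.MUL) dual
  cy2 -> i3,i4 (sub.ALU+sll.ALU) dual
  cy3 -> i5 (add.ALU) WAW r1
  cy4 -> i6,i7 (sll.ALU+mul.MUL) dual
  cy5 -> i8 (sll.ALU) RAW+WAW r2
  cy6 -> i9,i10 (mul.MUL+bne.BR) dual
  cy7 -> i11 (mul.MUL) no-port MUL/MEM
  cy8 -> i12,i13 (st.MEM+and.ALU) dual

CYCLES = 9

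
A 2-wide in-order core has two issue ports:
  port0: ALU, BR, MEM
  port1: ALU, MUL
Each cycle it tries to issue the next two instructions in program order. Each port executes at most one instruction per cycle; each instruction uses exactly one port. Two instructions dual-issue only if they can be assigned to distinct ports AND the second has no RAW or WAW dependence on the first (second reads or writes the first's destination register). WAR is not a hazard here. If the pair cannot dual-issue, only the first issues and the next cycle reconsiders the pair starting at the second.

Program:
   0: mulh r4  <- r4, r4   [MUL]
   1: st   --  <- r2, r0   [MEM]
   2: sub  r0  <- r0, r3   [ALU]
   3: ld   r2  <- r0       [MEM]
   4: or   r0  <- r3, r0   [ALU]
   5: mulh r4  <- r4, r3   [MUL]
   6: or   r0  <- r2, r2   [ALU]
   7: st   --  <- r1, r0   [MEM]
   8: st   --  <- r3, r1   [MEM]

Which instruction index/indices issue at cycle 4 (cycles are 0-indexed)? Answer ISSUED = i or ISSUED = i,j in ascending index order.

0. mulh;st @i0,i1  | pair
1. sub @i2  | RAW r0
2. ld;or @i3,i4  | pair
3. mulh;or @i5,i6  | pair
4. st @i7  | no-port MEM/MEM
5. st @i8  | tail

ISSUED = 7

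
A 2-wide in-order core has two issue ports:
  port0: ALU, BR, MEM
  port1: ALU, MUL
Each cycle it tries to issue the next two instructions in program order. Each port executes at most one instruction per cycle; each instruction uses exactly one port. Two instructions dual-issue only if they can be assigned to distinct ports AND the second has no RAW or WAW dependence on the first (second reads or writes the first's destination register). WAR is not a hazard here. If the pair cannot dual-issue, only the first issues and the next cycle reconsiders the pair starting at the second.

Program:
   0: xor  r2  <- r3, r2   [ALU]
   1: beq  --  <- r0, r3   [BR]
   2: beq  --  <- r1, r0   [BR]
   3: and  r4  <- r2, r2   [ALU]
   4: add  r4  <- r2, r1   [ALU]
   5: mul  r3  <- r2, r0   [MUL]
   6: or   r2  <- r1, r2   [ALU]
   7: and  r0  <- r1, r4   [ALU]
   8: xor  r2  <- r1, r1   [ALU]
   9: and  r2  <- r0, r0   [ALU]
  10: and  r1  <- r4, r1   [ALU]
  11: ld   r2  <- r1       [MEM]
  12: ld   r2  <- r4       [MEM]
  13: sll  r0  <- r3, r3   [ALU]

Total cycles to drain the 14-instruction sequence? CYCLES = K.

CYCLES = 8

0. xor/beq @i0+i1  | 2-wide
1. beq/and @i2+i3  | 2-wide
2. add/mul @i4+i5  | 2-wide
3. or/and @i6+i7  | 2-wide
4. xor @i8  | WAW r2
5. and/and @i9+i10  | 2-wide
6. ld @i11  | no-port MEM/MEM
7. ld/sll @i12+i13  | 2-wide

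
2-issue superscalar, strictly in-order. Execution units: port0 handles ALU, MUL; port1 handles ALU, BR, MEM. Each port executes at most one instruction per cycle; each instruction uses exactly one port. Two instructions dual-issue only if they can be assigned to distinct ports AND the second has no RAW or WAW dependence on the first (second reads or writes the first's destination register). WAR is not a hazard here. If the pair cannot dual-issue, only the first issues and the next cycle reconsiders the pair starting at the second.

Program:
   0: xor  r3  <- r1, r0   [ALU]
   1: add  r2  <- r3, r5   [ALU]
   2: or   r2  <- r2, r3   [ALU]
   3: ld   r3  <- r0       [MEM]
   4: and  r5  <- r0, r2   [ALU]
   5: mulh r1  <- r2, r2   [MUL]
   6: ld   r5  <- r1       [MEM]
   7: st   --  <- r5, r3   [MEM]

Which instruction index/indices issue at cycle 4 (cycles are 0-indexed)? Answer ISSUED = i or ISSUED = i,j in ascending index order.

#0 head=0: xor i0 RAW r3
#1 head=1: add i1 RAW+WAW r2
#2 head=2: or;ld i2&i3 pair
#3 head=4: and;mulh i4&i5 pair
#4 head=6: ld i6 no-port MEM/MEM
#5 head=7: st i7 tail

ISSUED = 6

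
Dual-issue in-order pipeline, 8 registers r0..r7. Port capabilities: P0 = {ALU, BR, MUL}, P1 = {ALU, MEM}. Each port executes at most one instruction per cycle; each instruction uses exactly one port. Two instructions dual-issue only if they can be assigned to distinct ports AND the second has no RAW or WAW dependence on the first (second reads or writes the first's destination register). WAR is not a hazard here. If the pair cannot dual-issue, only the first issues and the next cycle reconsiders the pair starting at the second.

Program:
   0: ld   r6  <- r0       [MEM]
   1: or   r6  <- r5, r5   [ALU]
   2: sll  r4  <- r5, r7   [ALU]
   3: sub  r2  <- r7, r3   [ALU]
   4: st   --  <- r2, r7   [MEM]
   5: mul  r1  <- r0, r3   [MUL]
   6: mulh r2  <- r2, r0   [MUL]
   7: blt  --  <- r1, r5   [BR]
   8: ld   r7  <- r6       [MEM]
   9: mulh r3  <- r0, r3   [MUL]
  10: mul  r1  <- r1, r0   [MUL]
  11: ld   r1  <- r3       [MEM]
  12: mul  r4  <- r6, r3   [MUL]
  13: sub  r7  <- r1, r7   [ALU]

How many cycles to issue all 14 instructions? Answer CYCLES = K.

CYCLES = 10

#0 head=0: ld i0 WAW r6
#1 head=1: or/sll i1+i2 dual
#2 head=3: sub i3 RAW r2
#3 head=4: st/mul i4+i5 dual
#4 head=6: mulh i6 no-port MUL/BR
#5 head=7: blt/ld i7+i8 dual
#6 head=9: mulh i9 no-port MUL/MUL
#7 head=10: mul i10 WAW r1
#8 head=11: ld/mul i11+i12 dual
#9 head=13: sub i13 tail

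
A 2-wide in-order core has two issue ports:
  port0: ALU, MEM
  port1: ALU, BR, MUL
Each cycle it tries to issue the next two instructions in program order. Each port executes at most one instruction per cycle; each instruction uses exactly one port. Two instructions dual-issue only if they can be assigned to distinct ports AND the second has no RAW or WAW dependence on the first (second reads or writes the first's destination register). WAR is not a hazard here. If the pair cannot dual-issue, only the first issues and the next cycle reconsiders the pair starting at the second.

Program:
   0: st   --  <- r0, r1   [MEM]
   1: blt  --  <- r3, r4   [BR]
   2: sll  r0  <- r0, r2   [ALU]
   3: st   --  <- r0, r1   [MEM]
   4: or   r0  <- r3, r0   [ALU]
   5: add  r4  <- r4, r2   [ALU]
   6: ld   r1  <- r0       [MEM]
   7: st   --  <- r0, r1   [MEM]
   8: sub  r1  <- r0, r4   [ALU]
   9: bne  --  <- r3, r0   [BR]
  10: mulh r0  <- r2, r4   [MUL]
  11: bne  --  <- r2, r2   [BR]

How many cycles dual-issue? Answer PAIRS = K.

PAIRS = 4

[0] i0+i1  st.MEM+blt.BR  -- pair
[1] i2  sll.ALU  -- RAW r0
[2] i3+i4  st.MEM+or.ALU  -- pair
[3] i5+i6  add.ALU+ld.MEM  -- pair
[4] i7+i8  st.MEM+sub.ALU  -- pair
[5] i9  bne.BR  -- no-port BR/MUL
[6] i10  mulh.MUL  -- no-port MUL/BR
[7] i11  bne.BR  -- tail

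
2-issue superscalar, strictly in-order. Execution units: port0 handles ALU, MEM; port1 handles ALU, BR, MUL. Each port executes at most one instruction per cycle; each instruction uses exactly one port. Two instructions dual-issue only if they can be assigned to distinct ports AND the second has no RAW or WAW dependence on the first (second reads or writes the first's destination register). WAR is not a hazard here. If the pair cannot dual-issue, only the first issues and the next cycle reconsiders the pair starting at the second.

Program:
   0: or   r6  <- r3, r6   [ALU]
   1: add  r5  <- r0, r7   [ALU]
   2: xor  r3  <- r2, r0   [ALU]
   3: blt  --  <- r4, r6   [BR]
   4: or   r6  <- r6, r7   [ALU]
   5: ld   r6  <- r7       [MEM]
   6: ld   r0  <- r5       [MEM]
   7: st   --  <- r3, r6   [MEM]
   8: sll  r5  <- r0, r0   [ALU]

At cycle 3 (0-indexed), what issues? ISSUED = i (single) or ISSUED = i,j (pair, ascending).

0. or.ALU+add.ALU @i0/i1  | dual
1. xor.ALU+blt.BR @i2/i3  | dual
2. or.ALU @i4  | WAW r6
3. ld.MEM @i5  | no-port MEM/MEM
4. ld.MEM @i6  | no-port MEM/MEM
5. st.MEM+sll.ALU @i7/i8  | dual

ISSUED = 5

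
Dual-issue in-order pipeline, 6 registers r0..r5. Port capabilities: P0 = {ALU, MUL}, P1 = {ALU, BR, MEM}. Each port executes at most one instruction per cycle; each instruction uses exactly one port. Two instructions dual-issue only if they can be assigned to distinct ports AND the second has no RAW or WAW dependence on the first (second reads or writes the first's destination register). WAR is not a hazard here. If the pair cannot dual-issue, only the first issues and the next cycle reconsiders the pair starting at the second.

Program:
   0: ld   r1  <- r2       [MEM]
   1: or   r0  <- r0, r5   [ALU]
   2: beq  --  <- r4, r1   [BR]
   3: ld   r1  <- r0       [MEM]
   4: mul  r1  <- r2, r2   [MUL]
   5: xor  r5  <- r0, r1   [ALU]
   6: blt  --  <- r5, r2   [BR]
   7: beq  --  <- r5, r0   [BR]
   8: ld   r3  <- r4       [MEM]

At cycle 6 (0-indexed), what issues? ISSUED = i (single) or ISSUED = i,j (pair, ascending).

c0: i0+i1 ld or  2-wide
c1: i2 beq  no-port BR/MEM
c2: i3 ld  WAW r1
c3: i4 mul  RAW r1
c4: i5 xor  RAW r5
c5: i6 blt  no-port BR/BR
c6: i7 beq  no-port BR/MEM
c7: i8 ld  tail

ISSUED = 7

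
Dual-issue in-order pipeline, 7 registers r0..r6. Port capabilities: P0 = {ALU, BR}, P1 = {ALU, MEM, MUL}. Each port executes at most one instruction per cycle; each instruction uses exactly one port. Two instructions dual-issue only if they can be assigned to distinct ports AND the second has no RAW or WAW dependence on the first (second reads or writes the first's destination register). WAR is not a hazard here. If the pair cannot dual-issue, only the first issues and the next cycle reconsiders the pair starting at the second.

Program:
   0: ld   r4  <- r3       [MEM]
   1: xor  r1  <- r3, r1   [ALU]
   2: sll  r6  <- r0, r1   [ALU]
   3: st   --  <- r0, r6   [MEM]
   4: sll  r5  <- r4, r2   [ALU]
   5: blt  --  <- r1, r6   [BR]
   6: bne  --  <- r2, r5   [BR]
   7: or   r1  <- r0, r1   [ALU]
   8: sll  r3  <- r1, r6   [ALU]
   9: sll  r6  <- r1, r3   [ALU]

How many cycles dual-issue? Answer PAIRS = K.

t=0 i0/i1:ld xor ; pair
t=1 i2:sll ; RAW r6
t=2 i3/i4:st sll ; pair
t=3 i5:blt ; no-port BR/BR
t=4 i6/i7:bne or ; pair
t=5 i8:sll ; RAW r3
t=6 i9:sll ; tail

PAIRS = 3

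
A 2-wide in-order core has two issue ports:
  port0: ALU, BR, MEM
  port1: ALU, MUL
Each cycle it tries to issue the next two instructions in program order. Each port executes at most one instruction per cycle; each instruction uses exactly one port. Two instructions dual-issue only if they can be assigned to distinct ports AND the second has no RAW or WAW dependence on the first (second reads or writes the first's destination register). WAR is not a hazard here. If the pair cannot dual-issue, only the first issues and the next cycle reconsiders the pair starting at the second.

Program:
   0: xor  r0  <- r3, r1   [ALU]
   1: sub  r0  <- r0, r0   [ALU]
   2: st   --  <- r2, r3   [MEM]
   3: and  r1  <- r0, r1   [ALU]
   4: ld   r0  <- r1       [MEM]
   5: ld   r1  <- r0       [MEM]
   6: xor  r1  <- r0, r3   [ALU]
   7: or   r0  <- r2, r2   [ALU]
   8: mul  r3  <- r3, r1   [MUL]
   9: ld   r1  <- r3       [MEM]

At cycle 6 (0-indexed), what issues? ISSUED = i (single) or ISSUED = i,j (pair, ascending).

ISSUED = 8

#0 head=0: xor i0 RAW+WAW r0
#1 head=1: sub/st i1,i2 pair
#2 head=3: and i3 RAW r1
#3 head=4: ld i4 no-port MEM/MEM
#4 head=5: ld i5 WAW r1
#5 head=6: xor/or i6,i7 pair
#6 head=8: mul i8 RAW r3
#7 head=9: ld i9 tail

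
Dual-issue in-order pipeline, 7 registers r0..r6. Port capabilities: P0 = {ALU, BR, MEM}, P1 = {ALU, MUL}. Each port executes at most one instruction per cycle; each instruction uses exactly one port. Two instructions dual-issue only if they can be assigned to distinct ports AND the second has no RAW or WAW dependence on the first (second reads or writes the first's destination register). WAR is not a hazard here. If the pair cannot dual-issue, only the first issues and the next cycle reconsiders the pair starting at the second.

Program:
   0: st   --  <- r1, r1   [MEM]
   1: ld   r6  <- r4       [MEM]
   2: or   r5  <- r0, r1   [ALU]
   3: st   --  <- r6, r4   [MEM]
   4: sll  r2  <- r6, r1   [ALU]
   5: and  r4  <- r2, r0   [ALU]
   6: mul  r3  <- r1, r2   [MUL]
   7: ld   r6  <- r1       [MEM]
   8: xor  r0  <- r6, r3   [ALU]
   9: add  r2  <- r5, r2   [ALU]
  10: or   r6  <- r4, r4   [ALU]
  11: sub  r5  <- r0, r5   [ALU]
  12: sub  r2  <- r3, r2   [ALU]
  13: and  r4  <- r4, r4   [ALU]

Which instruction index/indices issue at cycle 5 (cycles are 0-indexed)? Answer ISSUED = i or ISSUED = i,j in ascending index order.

0. st @i0  | no-port MEM/MEM
1. ld or @i1,i2  | pair
2. st sll @i3,i4  | pair
3. and mul @i5,i6  | pair
4. ld @i7  | RAW r6
5. xor add @i8,i9  | pair
6. or sub @i10,i11  | pair
7. sub and @i12,i13  | pair

ISSUED = 8,9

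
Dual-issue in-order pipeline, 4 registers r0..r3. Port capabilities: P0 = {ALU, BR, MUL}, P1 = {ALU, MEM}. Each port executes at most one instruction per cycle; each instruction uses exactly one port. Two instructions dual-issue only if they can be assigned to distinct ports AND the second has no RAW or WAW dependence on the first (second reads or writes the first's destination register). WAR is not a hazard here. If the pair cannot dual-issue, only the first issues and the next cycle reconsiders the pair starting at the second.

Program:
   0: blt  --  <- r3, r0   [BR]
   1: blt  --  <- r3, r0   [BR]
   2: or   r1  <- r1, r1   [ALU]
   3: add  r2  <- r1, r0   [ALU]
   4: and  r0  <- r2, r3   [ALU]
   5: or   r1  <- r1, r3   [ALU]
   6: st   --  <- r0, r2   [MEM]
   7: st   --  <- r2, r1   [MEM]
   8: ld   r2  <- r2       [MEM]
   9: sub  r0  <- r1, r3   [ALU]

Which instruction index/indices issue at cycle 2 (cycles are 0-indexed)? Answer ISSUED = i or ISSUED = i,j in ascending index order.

#0 head=0: blt.BR i0 no-port BR/BR
#1 head=1: blt.BR+or.ALU i1,i2 pair
#2 head=3: add.ALU i3 RAW r2
#3 head=4: and.ALU+or.ALU i4,i5 pair
#4 head=6: st.MEM i6 no-port MEM/MEM
#5 head=7: st.MEM i7 no-port MEM/MEM
#6 head=8: ld.MEM+sub.ALU i8,i9 pair

ISSUED = 3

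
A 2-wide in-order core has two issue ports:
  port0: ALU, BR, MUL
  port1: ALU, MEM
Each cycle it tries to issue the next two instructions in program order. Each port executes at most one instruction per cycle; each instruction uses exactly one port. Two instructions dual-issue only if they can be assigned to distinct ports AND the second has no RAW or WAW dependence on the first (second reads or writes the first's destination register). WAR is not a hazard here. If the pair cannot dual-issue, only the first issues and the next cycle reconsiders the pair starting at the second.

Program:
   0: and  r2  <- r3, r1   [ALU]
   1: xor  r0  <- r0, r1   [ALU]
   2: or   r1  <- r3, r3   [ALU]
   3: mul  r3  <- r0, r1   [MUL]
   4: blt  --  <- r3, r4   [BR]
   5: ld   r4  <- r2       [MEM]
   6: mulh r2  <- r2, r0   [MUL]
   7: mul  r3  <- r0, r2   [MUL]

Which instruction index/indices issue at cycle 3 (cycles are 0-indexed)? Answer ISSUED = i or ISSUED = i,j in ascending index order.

ISSUED = 4,5

c0: i0/i1 and+xor  pair
c1: i2 or  RAW r1
c2: i3 mul  no-port MUL/BR
c3: i4/i5 blt+ld  pair
c4: i6 mulh  no-port MUL/MUL
c5: i7 mul  tail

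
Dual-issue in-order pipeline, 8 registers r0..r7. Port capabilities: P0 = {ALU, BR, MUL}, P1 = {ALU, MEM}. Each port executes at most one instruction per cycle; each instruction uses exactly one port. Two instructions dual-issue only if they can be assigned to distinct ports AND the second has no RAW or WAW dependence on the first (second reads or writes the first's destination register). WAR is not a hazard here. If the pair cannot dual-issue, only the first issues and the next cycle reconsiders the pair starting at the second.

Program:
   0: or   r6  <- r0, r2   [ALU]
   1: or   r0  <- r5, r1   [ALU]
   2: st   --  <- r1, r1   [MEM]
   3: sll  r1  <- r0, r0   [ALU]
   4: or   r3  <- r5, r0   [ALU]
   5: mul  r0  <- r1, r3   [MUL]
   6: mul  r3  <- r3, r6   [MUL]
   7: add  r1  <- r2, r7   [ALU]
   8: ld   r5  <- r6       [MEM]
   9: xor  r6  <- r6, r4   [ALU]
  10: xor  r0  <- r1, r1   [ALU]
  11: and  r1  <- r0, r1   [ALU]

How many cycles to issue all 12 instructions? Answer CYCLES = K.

CYCLES = 8

  cy0 -> i0/i1 (or/or) 2-wide
  cy1 -> i2/i3 (st/sll) 2-wide
  cy2 -> i4 (or) RAW r3
  cy3 -> i5 (mul) no-port MUL/MUL
  cy4 -> i6/i7 (mul/add) 2-wide
  cy5 -> i8/i9 (ld/xor) 2-wide
  cy6 -> i10 (xor) RAW r0
  cy7 -> i11 (and) tail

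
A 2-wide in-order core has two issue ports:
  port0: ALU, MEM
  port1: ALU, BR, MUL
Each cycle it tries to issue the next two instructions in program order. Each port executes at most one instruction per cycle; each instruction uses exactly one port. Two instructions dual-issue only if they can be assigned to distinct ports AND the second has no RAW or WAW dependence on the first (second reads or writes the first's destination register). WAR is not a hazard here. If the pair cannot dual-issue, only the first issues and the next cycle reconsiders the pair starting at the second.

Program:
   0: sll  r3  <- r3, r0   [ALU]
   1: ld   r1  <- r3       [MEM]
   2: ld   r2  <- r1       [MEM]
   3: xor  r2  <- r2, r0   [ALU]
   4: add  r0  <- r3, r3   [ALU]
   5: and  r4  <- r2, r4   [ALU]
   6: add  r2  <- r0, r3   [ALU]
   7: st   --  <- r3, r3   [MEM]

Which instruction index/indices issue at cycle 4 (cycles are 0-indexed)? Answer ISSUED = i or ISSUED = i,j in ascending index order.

ISSUED = 5,6

c0: i0 sll.ALU  RAW r3
c1: i1 ld.MEM  no-port MEM/MEM
c2: i2 ld.MEM  RAW+WAW r2
c3: i3+i4 xor.ALU+add.ALU  pair
c4: i5+i6 and.ALU+add.ALU  pair
c5: i7 st.MEM  tail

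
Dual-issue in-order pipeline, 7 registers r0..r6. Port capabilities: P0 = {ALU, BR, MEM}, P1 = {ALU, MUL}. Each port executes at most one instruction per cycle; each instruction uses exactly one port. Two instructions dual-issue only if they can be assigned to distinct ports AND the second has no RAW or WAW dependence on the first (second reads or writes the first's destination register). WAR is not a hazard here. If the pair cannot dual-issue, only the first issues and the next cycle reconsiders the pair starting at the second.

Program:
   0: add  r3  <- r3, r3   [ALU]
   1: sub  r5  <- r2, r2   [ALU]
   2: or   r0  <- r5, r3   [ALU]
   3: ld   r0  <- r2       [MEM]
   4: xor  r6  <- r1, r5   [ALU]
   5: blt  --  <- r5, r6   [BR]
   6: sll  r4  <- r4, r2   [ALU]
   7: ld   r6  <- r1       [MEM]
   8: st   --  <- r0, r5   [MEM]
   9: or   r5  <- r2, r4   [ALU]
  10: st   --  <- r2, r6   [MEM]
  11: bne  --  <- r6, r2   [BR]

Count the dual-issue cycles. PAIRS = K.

PAIRS = 4

t=0 i0,i1:add;sub ; dual
t=1 i2:or ; WAW r0
t=2 i3,i4:ld;xor ; dual
t=3 i5,i6:blt;sll ; dual
t=4 i7:ld ; no-port MEM/MEM
t=5 i8,i9:st;or ; dual
t=6 i10:st ; no-port MEM/BR
t=7 i11:bne ; tail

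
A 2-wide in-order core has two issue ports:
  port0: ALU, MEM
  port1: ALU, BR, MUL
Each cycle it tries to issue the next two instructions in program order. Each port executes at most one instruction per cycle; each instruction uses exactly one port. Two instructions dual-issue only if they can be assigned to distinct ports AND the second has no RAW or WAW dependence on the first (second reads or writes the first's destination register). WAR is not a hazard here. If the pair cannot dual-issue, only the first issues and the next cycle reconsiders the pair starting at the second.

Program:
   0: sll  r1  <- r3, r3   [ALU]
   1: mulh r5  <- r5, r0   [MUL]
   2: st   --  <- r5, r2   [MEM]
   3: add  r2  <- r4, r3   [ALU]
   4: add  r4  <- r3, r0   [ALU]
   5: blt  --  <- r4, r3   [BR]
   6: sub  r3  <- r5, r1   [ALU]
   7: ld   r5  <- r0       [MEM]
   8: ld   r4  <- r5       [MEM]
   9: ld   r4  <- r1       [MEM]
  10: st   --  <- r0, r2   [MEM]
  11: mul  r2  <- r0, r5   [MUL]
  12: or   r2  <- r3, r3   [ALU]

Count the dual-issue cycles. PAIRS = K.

0. sll;mulh @i0&i1  | pair
1. st;add @i2&i3  | pair
2. add @i4  | RAW r4
3. blt;sub @i5&i6  | pair
4. ld @i7  | no-port MEM/MEM
5. ld @i8  | no-port MEM/MEM
6. ld @i9  | no-port MEM/MEM
7. st;mul @i10&i11  | pair
8. or @i12  | tail

PAIRS = 4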